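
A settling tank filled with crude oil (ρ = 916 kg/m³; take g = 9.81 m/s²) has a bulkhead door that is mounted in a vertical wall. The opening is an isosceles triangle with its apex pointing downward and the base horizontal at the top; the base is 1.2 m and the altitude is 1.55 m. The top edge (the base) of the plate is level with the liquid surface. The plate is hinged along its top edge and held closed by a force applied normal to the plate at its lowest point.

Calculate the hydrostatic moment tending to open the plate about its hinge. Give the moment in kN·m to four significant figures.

γ = ρg = 916 × 9.81 / 1000 = 8.98596 kN/m³.
With the apex down, the centroid sits h/3 = 1.55/3 = 0.516667 m below the base (the top edge), so the centroid depth is h_c = 0.516667 m.
A = ½ × 1.2 × 1.55 = 0.93 m².
Resultant F = γ·h_c·A = 8.98596 × 0.516667 × 0.93 = 4.31776 kN.
I_c = b·h³/36 = 1.2 × 1.55³/36 = 0.124129 m⁴.
Centre of pressure: y_p = y_c + I_c/(y_c·A) = 0.516667 + 0.124129/(0.516667 × 0.93) = 0.516667 + 0.258333 = 0.775 m along the plane.
The resultant acts 0.516667 + 0.258333 = 0.775 m (along the plate) below the hinge at the top edge, so the moment about the hinge is M = F × 0.775 = 4.31776 × 0.775 = 3.34626 kN·m.

M ≈ 3.346 kN·m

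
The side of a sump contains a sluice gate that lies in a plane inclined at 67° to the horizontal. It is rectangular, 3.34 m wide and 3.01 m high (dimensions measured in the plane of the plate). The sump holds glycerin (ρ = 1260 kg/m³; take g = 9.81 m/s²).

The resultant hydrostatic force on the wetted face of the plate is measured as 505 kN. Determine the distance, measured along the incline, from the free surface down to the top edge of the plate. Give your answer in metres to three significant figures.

y_top ≈ 2.91 m

γ = ρg = 1260 × 9.81 / 1000 = 12.3606 kN/m³.
A = 3.34 × 3.01 = 10.0534 m².
From F = γ·h_c·A, the centroid depth is h_c = 505/(12.3606 × 10.0534) = 4.06386 m.
Let θ = 67° be the plate's angle to the horizontal; measure y along the incline from where the plane meets the free surface. Vertical depth h = y·sinθ with sinθ = 0.920505.
Along the incline, y_c = h_c/sinθ = 4.06386/0.920505 = 4.41482 m.
The centroid lies 3.01/2 = 1.505 m below the top edge, so the top edge sits at y_top = 4.41482 − 1.505 = 2.90982 m along the incline.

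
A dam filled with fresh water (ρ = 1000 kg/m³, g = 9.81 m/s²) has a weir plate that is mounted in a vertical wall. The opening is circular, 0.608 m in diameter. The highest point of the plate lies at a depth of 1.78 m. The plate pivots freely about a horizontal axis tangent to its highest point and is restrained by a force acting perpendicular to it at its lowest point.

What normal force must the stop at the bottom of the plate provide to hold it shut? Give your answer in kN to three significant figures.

γ = ρg = 1000 × 9.81 = 9810 N/m³ = 9.81 kN/m³.
The centroid is at the centre, 0.304 m below the top of the plate, so the centroid depth is h_c = 1.78 + 0.304 = 2.084 m.
A = π(0.304)² = 0.290333 m².
Resultant F = γ·h_c·A = 9.81 × 2.084 × 0.290333 = 5.93558 kN.
I_c = πr⁴/4 = π × 0.304⁴/4 = 0.00670786 m⁴.
Centre of pressure: y_p = y_c + I_c/(y_c·A) = 2.084 + 0.00670786/(2.084 × 0.290333) = 2.084 + 0.0110864 = 2.09509 m along the plane.
The resultant acts 0.304 + 0.0110864 = 0.315086 m (along the plate) below the hinge at the top edge, so the moment about the hinge is M = F × 0.315086 = 5.93558 × 0.315086 = 1.87022 kN·m.
A normal force at the bottom, 0.608 m from the hinge, must supply this moment: P = 1.87022/0.608 = 3.07602 kN.

P ≈ 3.08 kN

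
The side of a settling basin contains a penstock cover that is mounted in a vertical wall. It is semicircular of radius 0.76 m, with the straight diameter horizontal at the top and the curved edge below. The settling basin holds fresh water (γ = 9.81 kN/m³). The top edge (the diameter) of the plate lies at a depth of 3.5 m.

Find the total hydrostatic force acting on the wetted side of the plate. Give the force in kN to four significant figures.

γ = 9.81 kN/m³.
The centroid of a semicircle lies 4r/(3π) = 0.322554 m from the diameter, here below the top edge, so the centroid depth is h_c = 3.5 + 0.322554 = 3.82255 m.
A = πr²/2 = π × 0.76²/2 = 0.907292 m².
Resultant F = γ·h_c·A = 9.81 × 3.82255 × 0.907292 = 34.0227 kN.

F ≈ 34.02 kN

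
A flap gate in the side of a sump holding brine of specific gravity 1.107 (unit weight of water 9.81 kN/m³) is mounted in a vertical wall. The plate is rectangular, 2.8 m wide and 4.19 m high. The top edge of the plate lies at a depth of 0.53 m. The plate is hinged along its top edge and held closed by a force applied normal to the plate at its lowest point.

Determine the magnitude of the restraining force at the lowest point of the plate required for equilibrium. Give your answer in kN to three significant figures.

γ = 1.107 × 9.81 = 10.85967 kN/m³.
The centroid lies 4.19/2 = 2.095 m below the top edge, so the centroid depth is h_c = 0.53 + 2.095 = 2.625 m.
A = 2.8 × 4.19 = 11.732 m².
Resultant F = γ·h_c·A = 10.85967 × 2.625 × 11.732 = 334.44 kN.
I_c = b·h³/12 = 2.8 × 4.19³/12 = 17.164 m⁴.
Centre of pressure: y_p = y_c + I_c/(y_c·A) = 2.625 + 17.164/(2.625 × 11.732) = 2.625 + 0.557336 = 3.18234 m along the plane.
The resultant acts 2.095 + 0.557336 = 2.65234 m (along the plate) below the hinge at the top edge, so the moment about the hinge is M = F × 2.65234 = 334.44 × 2.65234 = 887.049 kN·m.
A normal force at the bottom, 4.19 m from the hinge, must supply this moment: P = 887.049/4.19 = 211.706 kN.

P ≈ 212 kN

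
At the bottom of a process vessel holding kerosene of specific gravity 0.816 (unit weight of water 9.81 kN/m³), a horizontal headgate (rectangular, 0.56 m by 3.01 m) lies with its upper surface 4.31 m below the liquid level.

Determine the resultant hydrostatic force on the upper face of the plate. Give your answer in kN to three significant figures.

F ≈ 58.2 kN

γ = 0.816 × 9.81 = 8.00496 kN/m³.
The plate is horizontal, so pressure is uniform at p = γ·h = 8.00496 × 4.31 = 34.5014 kN/m².
A = 0.56 × 3.01 = 1.6856 m².
F = p·A = 34.5014 × 1.6856 = 58.1556 kN.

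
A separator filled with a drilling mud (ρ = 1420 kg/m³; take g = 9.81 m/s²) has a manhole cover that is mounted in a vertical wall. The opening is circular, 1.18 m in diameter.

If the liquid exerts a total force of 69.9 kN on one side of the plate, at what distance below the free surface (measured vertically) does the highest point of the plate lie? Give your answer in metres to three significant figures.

d_top ≈ 4.00 m

γ = ρg = 1420 × 9.81 / 1000 = 13.9302 kN/m³.
A = π(0.59)² = 1.09359 m².
From F = γ·h_c·A, the centroid depth is h_c = 69.9/(13.9302 × 1.09359) = 4.58844 m.
The centroid is at the centre, 0.59 m below the top of the plate, so the highest point sits at h_top = 4.58844 − 0.59 = 3.99844 m below the surface.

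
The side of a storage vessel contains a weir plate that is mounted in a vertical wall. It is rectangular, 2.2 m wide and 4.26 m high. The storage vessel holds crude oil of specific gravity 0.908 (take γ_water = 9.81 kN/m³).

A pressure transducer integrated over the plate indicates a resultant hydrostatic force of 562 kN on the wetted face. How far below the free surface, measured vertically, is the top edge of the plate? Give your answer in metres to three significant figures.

d_top ≈ 4.60 m

γ = 0.908 × 9.81 = 8.90748 kN/m³.
A = 2.2 × 4.26 = 9.372 m².
From F = γ·h_c·A, the centroid depth is h_c = 562/(8.90748 × 9.372) = 6.73208 m.
The centroid lies 4.26/2 = 2.13 m below the top edge, so the top edge sits at h_top = 6.73208 − 2.13 = 4.60208 m below the surface.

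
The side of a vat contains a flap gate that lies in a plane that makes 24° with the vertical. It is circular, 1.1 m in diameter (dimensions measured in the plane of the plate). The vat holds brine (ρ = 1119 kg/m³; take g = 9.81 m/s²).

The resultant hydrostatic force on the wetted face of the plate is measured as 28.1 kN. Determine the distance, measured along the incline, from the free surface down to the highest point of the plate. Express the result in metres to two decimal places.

y_top ≈ 2.40 m

γ = ρg = 1119 × 9.81 / 1000 = 10.97739 kN/m³.
A = π(0.55)² = 0.950332 m².
From F = γ·h_c·A, the centroid depth is h_c = 28.1/(10.97739 × 0.950332) = 2.69359 m.
The plate makes 24° with the vertical, i.e. θ = 90° − 24° = 66° to the horizontal. Measuring y along the incline from the free-surface line, vertical depth h = y·sinθ with sinθ = 0.913545.
Along the incline, y_c = h_c/sinθ = 2.69359/0.913545 = 2.9485 m.
The centroid is at the centre, 0.55 m below the top of the plate, so the highest point sits at y_top = 2.9485 − 0.55 = 2.3985 m along the incline.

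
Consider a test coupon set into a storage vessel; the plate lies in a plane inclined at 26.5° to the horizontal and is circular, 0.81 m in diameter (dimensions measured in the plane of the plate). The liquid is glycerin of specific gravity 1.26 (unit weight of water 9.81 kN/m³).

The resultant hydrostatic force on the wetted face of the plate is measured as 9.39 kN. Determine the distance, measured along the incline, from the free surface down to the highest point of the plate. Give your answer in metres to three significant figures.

y_top ≈ 2.90 m

γ = 1.26 × 9.81 = 12.3606 kN/m³.
A = π(0.405)² = 0.5153 m².
From F = γ·h_c·A, the centroid depth is h_c = 9.39/(12.3606 × 0.5153) = 1.47423 m.
Let θ = 26.5° be the plate's angle to the horizontal; measure y along the incline from where the plane meets the free surface. Vertical depth h = y·sinθ with sinθ = 0.446198.
Along the incline, y_c = h_c/sinθ = 1.47423/0.446198 = 3.30398 m.
The centroid is at the centre, 0.405 m below the top of the plate, so the highest point sits at y_top = 3.30398 − 0.405 = 2.89898 m along the incline.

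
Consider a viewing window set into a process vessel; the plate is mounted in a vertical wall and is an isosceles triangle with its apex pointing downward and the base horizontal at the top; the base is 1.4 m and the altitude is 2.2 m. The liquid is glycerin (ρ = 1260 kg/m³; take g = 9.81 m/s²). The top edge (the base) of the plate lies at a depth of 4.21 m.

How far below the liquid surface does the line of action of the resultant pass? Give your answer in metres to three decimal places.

h_p = 4.998 m

γ = ρg = 1260 × 9.81 / 1000 = 12.3606 kN/m³.
With the apex down, the centroid sits h/3 = 2.2/3 = 0.733333 m below the base (the top edge), so the centroid depth is h_c = 4.21 + 0.733333 = 4.94333 m.
A = ½ × 1.4 × 2.2 = 1.54 m².
Resultant F = γ·h_c·A = 12.3606 × 4.94333 × 1.54 = 94.0979 kN.
I_c = b·h³/36 = 1.4 × 2.2³/36 = 0.414089 m⁴.
Centre of pressure: y_p = y_c + I_c/(y_c·A) = 4.94333 + 0.414089/(4.94333 × 1.54) = 4.94333 + 0.0543943 = 4.99772 m along the plane.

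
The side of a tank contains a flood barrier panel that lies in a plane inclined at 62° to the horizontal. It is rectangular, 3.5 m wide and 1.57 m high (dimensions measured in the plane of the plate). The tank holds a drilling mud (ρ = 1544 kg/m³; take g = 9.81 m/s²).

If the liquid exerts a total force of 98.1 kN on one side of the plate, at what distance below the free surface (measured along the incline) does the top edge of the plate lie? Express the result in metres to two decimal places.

γ = ρg = 1544 × 9.81 / 1000 = 15.14664 kN/m³.
A = 3.5 × 1.57 = 5.495 m².
From F = γ·h_c·A, the centroid depth is h_c = 98.1/(15.14664 × 5.495) = 1.17865 m.
Let θ = 62° be the plate's angle to the horizontal; measure y along the incline from where the plane meets the free surface. Vertical depth h = y·sinθ with sinθ = 0.882948.
Along the incline, y_c = h_c/sinθ = 1.17865/0.882948 = 1.3349 m.
The centroid lies 1.57/2 = 0.785 m below the top edge, so the top edge sits at y_top = 1.3349 − 0.785 = 0.5499 m along the incline.

y_top ≈ 0.55 m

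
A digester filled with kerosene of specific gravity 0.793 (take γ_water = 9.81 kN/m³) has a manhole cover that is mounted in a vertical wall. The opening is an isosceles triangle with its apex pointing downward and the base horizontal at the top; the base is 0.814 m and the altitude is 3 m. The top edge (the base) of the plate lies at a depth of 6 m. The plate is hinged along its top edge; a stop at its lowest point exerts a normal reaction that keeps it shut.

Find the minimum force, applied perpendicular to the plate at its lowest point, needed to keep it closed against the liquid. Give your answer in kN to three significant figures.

P ≈ 23.7 kN

γ = 0.793 × 9.81 = 7.77933 kN/m³.
With the apex down, the centroid sits h/3 = 3/3 = 1 m below the base (the top edge), so the centroid depth is h_c = 6 + 1 = 7 m.
A = ½ × 0.814 × 3 = 1.221 m².
Resultant F = γ·h_c·A = 7.77933 × 7 × 1.221 = 66.4899 kN.
I_c = b·h³/36 = 0.814 × 3³/36 = 0.6105 m⁴.
Centre of pressure: y_p = y_c + I_c/(y_c·A) = 7 + 0.6105/(7 × 1.221) = 7 + 0.0714286 = 7.07143 m along the plane.
The resultant acts 1 + 0.0714286 = 1.07143 m (along the plate) below the hinge at the top edge, so the moment about the hinge is M = F × 1.07143 = 66.4899 × 1.07143 = 71.2393 kN·m.
A normal force at the bottom, 3 m from the hinge, must supply this moment: P = 71.2393/3 = 23.7464 kN.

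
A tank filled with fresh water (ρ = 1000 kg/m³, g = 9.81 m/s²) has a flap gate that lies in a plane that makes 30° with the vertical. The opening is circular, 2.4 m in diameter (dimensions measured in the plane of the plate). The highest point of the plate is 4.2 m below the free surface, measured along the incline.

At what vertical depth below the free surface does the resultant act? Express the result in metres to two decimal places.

h_p = 4.73 m

γ = ρg = 1000 × 9.81 = 9810 N/m³ = 9.81 kN/m³.
The plate makes 30° with the vertical, i.e. θ = 90° − 30° = 60° to the horizontal. Measuring y along the incline from the free-surface line, vertical depth h = y·sinθ with sinθ = 0.866025.
The centroid is at the centre, 1.2 m below the top of the plate, so y_c = 4.2 + 1.2 = 5.4 m and h_c = 5.4 × 0.866025 = 4.67654 m.
A = π(1.2)² = 4.52389 m².
Resultant F = γ·h_c·A = 9.81 × 4.67654 × 4.52389 = 207.542 kN.
I_c = πr⁴/4 = π × 1.2⁴/4 = 1.6286 m⁴.
Centre of pressure: y_p = y_c + I_c/(y_c·A) = 5.4 + 1.6286/(5.4 × 4.52389) = 5.4 + 0.0666667 = 5.46667 m along the plane.
Vertically, h_p = y_p·sinθ = 5.46667 × 0.866025 = 4.73427 m.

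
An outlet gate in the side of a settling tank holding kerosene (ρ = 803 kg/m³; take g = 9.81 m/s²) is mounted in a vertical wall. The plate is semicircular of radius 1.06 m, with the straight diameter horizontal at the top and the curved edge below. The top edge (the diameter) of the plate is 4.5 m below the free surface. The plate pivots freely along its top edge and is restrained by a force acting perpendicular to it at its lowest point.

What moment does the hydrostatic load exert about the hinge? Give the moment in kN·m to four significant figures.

γ = ρg = 803 × 9.81 / 1000 = 7.87743 kN/m³.
The centroid of a semicircle lies 4r/(3π) = 0.449878 m from the diameter, here below the top edge, so the centroid depth is h_c = 4.5 + 0.449878 = 4.94988 m.
A = πr²/2 = π × 1.06²/2 = 1.76495 m².
Resultant F = γ·h_c·A = 7.87743 × 4.94988 × 1.76495 = 68.8195 kN.
I_c = (π/8 − 8/(9π))·r⁴ = 0.109757 × 1.06⁴ = 0.138566 m⁴.
Centre of pressure: y_p = y_c + I_c/(y_c·A) = 4.94988 + 0.138566/(4.94988 × 1.76495) = 4.94988 + 0.015861 = 4.96574 m along the plane.
The resultant acts 0.449878 + 0.015861 = 0.465739 m (along the plate) below the hinge at the top edge, so the moment about the hinge is M = F × 0.465739 = 68.8195 × 0.465739 = 32.0519 kN·m.

M ≈ 32.05 kN·m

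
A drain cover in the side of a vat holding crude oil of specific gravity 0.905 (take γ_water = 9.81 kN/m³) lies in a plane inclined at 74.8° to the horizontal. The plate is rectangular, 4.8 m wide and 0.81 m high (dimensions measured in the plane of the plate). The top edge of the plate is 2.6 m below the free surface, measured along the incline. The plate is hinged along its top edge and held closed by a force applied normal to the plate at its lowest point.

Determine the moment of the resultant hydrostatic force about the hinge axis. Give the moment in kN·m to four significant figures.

M ≈ 42.36 kN·m

γ = 0.905 × 9.81 = 8.87805 kN/m³.
Let θ = 74.8° be the plate's angle to the horizontal; measure y along the incline from where the plane meets the free surface. Vertical depth h = y·sinθ with sinθ = 0.965016.
The centroid lies 0.81/2 = 0.405 m below the top edge, so y_c = 2.6 + 0.405 = 3.005 m and h_c = 3.005 × 0.965016 = 2.89987 m.
A = 4.8 × 0.81 = 3.888 m².
Resultant F = γ·h_c·A = 8.87805 × 2.89987 × 3.888 = 100.097 kN.
I_c = b·h³/12 = 4.8 × 0.81³/12 = 0.212576 m⁴.
Centre of pressure: y_p = y_c + I_c/(y_c·A) = 3.005 + 0.212576/(3.005 × 3.888) = 3.005 + 0.0181946 = 3.02319 m along the plane.
The resultant acts 0.405 + 0.0181946 = 0.423195 m (along the plate) below the hinge at the top edge, so the moment about the hinge is M = F × 0.423195 = 100.097 × 0.423195 = 42.3605 kN·m.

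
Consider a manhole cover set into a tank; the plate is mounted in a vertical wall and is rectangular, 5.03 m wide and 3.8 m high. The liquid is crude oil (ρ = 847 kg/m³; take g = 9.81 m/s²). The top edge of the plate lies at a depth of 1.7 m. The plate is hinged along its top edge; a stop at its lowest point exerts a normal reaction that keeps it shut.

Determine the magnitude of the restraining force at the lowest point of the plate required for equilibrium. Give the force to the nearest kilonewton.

P ≈ 336 kN

γ = ρg = 847 × 9.81 / 1000 = 8.30907 kN/m³.
The centroid lies 3.8/2 = 1.9 m below the top edge, so the centroid depth is h_c = 1.7 + 1.9 = 3.6 m.
A = 5.03 × 3.8 = 19.114 m².
Resultant F = γ·h_c·A = 8.30907 × 3.6 × 19.114 = 571.75 kN.
I_c = b·h³/12 = 5.03 × 3.8³/12 = 23.0005 m⁴.
Centre of pressure: y_p = y_c + I_c/(y_c·A) = 3.6 + 23.0005/(3.6 × 19.114) = 3.6 + 0.334259 = 3.93426 m along the plane.
The resultant acts 1.9 + 0.334259 = 2.23426 m (along the plate) below the hinge at the top edge, so the moment about the hinge is M = F × 2.23426 = 571.75 × 2.23426 = 1277.44 kN·m.
A normal force at the bottom, 3.8 m from the hinge, must supply this moment: P = 1277.44/3.8 = 336.168 kN.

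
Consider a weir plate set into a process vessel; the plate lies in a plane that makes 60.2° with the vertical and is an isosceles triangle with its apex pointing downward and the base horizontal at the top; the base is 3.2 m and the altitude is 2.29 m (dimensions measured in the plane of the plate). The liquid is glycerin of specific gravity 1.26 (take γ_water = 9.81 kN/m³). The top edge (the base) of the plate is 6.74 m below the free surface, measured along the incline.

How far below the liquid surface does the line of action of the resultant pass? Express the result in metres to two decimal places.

γ = 1.26 × 9.81 = 12.3606 kN/m³.
The plate makes 60.2° with the vertical, i.e. θ = 90° − 60.2° = 29.8° to the horizontal. Measuring y along the incline from the free-surface line, vertical depth h = y·sinθ with sinθ = 0.496974.
With the apex down, the centroid sits h/3 = 2.29/3 = 0.763333 m below the base (the top edge), so y_c = 6.74 + 0.763333 = 7.50333 m and h_c = 7.50333 × 0.496974 = 3.72896 m.
A = ½ × 3.2 × 2.29 = 3.664 m².
Resultant F = γ·h_c·A = 12.3606 × 3.72896 × 3.664 = 168.882 kN.
I_c = b·h³/36 = 3.2 × 2.29³/36 = 1.06747 m⁴.
Centre of pressure: y_p = y_c + I_c/(y_c·A) = 7.50333 + 1.06747/(7.50333 × 3.664) = 7.50333 + 0.0388281 = 7.54216 m along the plane.
Vertically, h_p = y_p·sinθ = 7.54216 × 0.496974 = 3.74826 m.

h_p = 3.75 m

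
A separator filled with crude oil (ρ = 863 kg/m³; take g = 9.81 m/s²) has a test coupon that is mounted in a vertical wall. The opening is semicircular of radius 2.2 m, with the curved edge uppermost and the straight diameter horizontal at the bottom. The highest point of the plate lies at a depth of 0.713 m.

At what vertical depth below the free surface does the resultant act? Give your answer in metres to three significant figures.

h_p = 2.15 m

γ = ρg = 863 × 9.81 / 1000 = 8.46603 kN/m³.
The centroid lies 4r/(3π) = 0.933709 m above the diameter, so r − 4r/(3π) = 2.2 − 0.933709 = 1.26629 m below the topmost point, so the centroid depth is h_c = 0.713 + 1.26629 = 1.97929 m.
A = πr²/2 = π × 2.2²/2 = 7.60265 m².
Resultant F = γ·h_c·A = 8.46603 × 1.97929 × 7.60265 = 127.396 kN.
I_c = (π/8 − 8/(9π))·r⁴ = 0.109757 × 2.2⁴ = 2.57112 m⁴.
Centre of pressure: y_p = y_c + I_c/(y_c·A) = 1.97929 + 2.57112/(1.97929 × 7.60265) = 1.97929 + 0.170863 = 2.15015 m along the plane.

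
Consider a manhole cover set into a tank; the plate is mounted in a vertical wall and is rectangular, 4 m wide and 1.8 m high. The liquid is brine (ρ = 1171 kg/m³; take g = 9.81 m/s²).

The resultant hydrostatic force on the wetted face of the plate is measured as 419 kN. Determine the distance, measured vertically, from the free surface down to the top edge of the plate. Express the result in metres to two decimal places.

γ = ρg = 1171 × 9.81 / 1000 = 11.48751 kN/m³.
A = 4 × 1.8 = 7.2 m².
From F = γ·h_c·A, the centroid depth is h_c = 419/(11.48751 × 7.2) = 5.06589 m.
The centroid lies 1.8/2 = 0.9 m below the top edge, so the top edge sits at h_top = 5.06589 − 0.9 = 4.16589 m below the surface.

d_top ≈ 4.17 m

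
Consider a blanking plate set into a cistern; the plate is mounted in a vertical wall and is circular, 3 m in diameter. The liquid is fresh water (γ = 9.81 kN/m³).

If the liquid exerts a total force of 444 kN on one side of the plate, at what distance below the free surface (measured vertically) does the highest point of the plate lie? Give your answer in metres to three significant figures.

d_top ≈ 4.90 m

γ = 9.81 kN/m³.
A = π(1.5)² = 7.06858 m².
From F = γ·h_c·A, the centroid depth is h_c = 444/(9.81 × 7.06858) = 6.40297 m.
The centroid is at the centre, 1.5 m below the top of the plate, so the highest point sits at h_top = 6.40297 − 1.5 = 4.90297 m below the surface.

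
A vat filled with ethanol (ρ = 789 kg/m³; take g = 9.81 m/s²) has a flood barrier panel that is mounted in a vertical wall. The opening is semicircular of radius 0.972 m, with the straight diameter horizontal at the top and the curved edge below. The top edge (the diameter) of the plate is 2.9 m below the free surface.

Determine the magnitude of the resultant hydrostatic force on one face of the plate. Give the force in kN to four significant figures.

γ = ρg = 789 × 9.81 / 1000 = 7.74009 kN/m³.
The centroid of a semicircle lies 4r/(3π) = 0.41253 m from the diameter, here below the top edge, so the centroid depth is h_c = 2.9 + 0.41253 = 3.31253 m.
A = πr²/2 = π × 0.972²/2 = 1.48406 m².
Resultant F = γ·h_c·A = 7.74009 × 3.31253 × 1.48406 = 38.0502 kN.

F ≈ 38.05 kN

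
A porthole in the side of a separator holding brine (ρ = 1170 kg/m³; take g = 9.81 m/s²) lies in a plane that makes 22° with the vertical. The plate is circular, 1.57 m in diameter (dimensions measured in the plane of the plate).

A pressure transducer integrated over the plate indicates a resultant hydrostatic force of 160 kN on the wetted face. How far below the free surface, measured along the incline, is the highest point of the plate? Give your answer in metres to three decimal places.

γ = ρg = 1170 × 9.81 / 1000 = 11.4777 kN/m³.
A = π(0.785)² = 1.93593 m².
From F = γ·h_c·A, the centroid depth is h_c = 160/(11.4777 × 1.93593) = 7.20071 m.
The plate makes 22° with the vertical, i.e. θ = 90° − 22° = 68° to the horizontal. Measuring y along the incline from the free-surface line, vertical depth h = y·sinθ with sinθ = 0.927184.
Along the incline, y_c = h_c/sinθ = 7.20071/0.927184 = 7.76621 m.
The centroid is at the centre, 0.785 m below the top of the plate, so the highest point sits at y_top = 7.76621 − 0.785 = 6.98121 m along the incline.

y_top ≈ 6.981 m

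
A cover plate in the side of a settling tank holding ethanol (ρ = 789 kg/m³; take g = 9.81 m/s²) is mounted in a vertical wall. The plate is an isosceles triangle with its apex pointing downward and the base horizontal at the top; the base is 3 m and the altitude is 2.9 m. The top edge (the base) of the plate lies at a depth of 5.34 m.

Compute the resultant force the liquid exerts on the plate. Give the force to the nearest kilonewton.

γ = ρg = 789 × 9.81 / 1000 = 7.74009 kN/m³.
With the apex down, the centroid sits h/3 = 2.9/3 = 0.966667 m below the base (the top edge), so the centroid depth is h_c = 5.34 + 0.966667 = 6.30667 m.
A = ½ × 3 × 2.9 = 4.35 m².
Resultant F = γ·h_c·A = 7.74009 × 6.30667 × 4.35 = 212.342 kN.

F ≈ 212 kN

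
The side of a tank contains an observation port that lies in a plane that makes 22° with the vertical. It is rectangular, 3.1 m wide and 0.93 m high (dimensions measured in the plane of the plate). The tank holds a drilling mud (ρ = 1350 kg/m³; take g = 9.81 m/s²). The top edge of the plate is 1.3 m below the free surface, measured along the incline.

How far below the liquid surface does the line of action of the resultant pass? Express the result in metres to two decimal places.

γ = ρg = 1350 × 9.81 / 1000 = 13.2435 kN/m³.
The plate makes 22° with the vertical, i.e. θ = 90° − 22° = 68° to the horizontal. Measuring y along the incline from the free-surface line, vertical depth h = y·sinθ with sinθ = 0.927184.
The centroid lies 0.93/2 = 0.465 m below the top edge, so y_c = 1.3 + 0.465 = 1.765 m and h_c = 1.765 × 0.927184 = 1.63648 m.
A = 3.1 × 0.93 = 2.883 m².
Resultant F = γ·h_c·A = 13.2435 × 1.63648 × 2.883 = 62.4825 kN.
I_c = b·h³/12 = 3.1 × 0.93³/12 = 0.207792 m⁴.
Centre of pressure: y_p = y_c + I_c/(y_c·A) = 1.765 + 0.207792/(1.765 × 2.883) = 1.765 + 0.0408356 = 1.80584 m along the plane.
Vertically, h_p = y_p·sinθ = 1.80584 × 0.927184 = 1.67435 m.

h_p = 1.67 m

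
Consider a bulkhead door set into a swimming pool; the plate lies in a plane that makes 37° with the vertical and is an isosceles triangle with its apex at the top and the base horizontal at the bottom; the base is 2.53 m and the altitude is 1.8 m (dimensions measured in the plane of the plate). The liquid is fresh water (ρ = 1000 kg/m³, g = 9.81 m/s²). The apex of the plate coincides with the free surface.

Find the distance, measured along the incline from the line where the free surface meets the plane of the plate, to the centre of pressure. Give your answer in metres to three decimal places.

y_p = 1.350 m

γ = ρg = 1000 × 9.81 = 9810 N/m³ = 9.81 kN/m³.
The plate makes 37° with the vertical, i.e. θ = 90° − 37° = 53° to the horizontal. Measuring y along the incline from the free-surface line, vertical depth h = y·sinθ with sinθ = 0.798636.
With the apex up, the centroid sits 2h/3 = 2 × 1.8/3 = 1.2 m below the apex, so y_c = 1.2 m and h_c = 1.2 × 0.798636 = 0.958363 m.
A = ½ × 2.53 × 1.8 = 2.277 m².
Resultant F = γ·h_c·A = 9.81 × 0.958363 × 2.277 = 21.4073 kN.
I_c = b·h³/36 = 2.53 × 1.8³/36 = 0.40986 m⁴.
Centre of pressure: y_p = y_c + I_c/(y_c·A) = 1.2 + 0.40986/(1.2 × 2.277) = 1.2 + 0.15 = 1.35 m along the plane.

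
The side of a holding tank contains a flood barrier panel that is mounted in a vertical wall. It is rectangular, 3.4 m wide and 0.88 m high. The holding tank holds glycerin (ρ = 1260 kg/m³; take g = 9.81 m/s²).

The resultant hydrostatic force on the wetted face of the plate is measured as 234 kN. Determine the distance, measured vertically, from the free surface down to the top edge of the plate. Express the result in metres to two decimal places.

d_top ≈ 5.89 m

γ = ρg = 1260 × 9.81 / 1000 = 12.3606 kN/m³.
A = 3.4 × 0.88 = 2.992 m².
From F = γ·h_c·A, the centroid depth is h_c = 234/(12.3606 × 2.992) = 6.32725 m.
The centroid lies 0.88/2 = 0.44 m below the top edge, so the top edge sits at h_top = 6.32725 − 0.44 = 5.88725 m below the surface.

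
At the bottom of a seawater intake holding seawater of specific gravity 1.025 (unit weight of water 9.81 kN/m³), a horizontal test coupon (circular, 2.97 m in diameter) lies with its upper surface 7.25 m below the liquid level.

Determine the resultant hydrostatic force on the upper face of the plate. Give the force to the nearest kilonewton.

γ = 1.025 × 9.81 = 10.05525 kN/m³.
The plate is horizontal, so pressure is uniform at p = γ·h = 10.05525 × 7.25 = 72.9006 kN/m².
A = π(1.485)² = 6.92792 m².
F = p·A = 72.9006 × 6.92792 = 505.05 kN.

F ≈ 505 kN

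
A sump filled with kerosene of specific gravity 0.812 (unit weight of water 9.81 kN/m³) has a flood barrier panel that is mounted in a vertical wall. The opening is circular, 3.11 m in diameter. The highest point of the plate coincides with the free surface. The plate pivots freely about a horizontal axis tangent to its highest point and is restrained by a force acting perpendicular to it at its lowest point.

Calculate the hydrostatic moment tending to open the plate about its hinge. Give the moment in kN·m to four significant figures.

M ≈ 182.9 kN·m

γ = 0.812 × 9.81 = 7.96572 kN/m³.
The centroid is at the centre, 1.555 m below the top of the plate, so the centroid depth is h_c = 1.555 m.
A = π(1.555)² = 7.59645 m².
Resultant F = γ·h_c·A = 7.96572 × 1.555 × 7.59645 = 94.0949 kN.
I_c = πr⁴/4 = π × 1.555⁴/4 = 4.5921 m⁴.
Centre of pressure: y_p = y_c + I_c/(y_c·A) = 1.555 + 4.5921/(1.555 × 7.59645) = 1.555 + 0.38875 = 1.94375 m along the plane.
The resultant acts 1.555 + 0.38875 = 1.94375 m (along the plate) below the hinge at the top edge, so the moment about the hinge is M = F × 1.94375 = 94.0949 × 1.94375 = 182.897 kN·m.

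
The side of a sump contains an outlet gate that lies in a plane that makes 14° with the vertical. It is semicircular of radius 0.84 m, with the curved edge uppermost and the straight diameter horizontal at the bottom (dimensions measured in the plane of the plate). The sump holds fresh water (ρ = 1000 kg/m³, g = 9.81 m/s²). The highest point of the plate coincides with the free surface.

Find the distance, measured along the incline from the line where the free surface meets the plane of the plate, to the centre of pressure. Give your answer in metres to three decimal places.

γ = ρg = 1000 × 9.81 = 9810 N/m³ = 9.81 kN/m³.
The plate makes 14° with the vertical, i.e. θ = 90° − 14° = 76° to the horizontal. Measuring y along the incline from the free-surface line, vertical depth h = y·sinθ with sinθ = 0.970296.
The centroid lies 4r/(3π) = 0.356507 m above the diameter, so r − 4r/(3π) = 0.84 − 0.356507 = 0.483493 m below the topmost point, so y_c = 0.483493 m and h_c = 0.483493 × 0.970296 = 0.469131 m.
A = πr²/2 = π × 0.84²/2 = 1.10835 m².
Resultant F = γ·h_c·A = 9.81 × 0.469131 × 1.10835 = 5.10082 kN.
I_c = (π/8 − 8/(9π))·r⁴ = 0.109757 × 0.84⁴ = 0.0546449 m⁴.
Centre of pressure: y_p = y_c + I_c/(y_c·A) = 0.483493 + 0.0546449/(0.483493 × 1.10835) = 0.483493 + 0.101972 = 0.585465 m along the plane.

y_p = 0.585 m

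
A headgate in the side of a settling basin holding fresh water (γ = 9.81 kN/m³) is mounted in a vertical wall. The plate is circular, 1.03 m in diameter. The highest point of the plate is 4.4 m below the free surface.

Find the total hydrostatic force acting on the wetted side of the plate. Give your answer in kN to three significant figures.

γ = 9.81 kN/m³.
The centroid is at the centre, 0.515 m below the top of the plate, so the centroid depth is h_c = 4.4 + 0.515 = 4.915 m.
A = π(0.515)² = 0.833229 m².
Resultant F = γ·h_c·A = 9.81 × 4.915 × 0.833229 = 40.1751 kN.

F ≈ 40.2 kN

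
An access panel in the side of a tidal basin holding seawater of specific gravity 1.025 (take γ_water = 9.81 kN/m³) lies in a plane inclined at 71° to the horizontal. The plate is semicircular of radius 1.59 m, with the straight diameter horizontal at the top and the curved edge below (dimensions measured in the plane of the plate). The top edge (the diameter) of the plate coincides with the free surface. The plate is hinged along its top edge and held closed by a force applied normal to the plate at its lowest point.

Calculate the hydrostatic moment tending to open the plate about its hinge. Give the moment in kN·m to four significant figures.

M ≈ 23.86 kN·m

γ = 1.025 × 9.81 = 10.05525 kN/m³.
Let θ = 71° be the plate's angle to the horizontal; measure y along the incline from where the plane meets the free surface. Vertical depth h = y·sinθ with sinθ = 0.945519.
The centroid of a semicircle lies 4r/(3π) = 0.674817 m from the diameter, here below the top edge, so y_c = 0.674817 m and h_c = 0.674817 × 0.945519 = 0.638052 m.
A = πr²/2 = π × 1.59²/2 = 3.97113 m².
Resultant F = γ·h_c·A = 10.05525 × 0.638052 × 3.97113 = 25.4779 kN.
I_c = (π/8 − 8/(9π))·r⁴ = 0.109757 × 1.59⁴ = 0.701489 m⁴.
Centre of pressure: y_p = y_c + I_c/(y_c·A) = 0.674817 + 0.701489/(0.674817 × 3.97113) = 0.674817 + 0.261771 = 0.936588 m along the plane.
The resultant acts 0.674817 + 0.261771 = 0.936588 m (along the plate) below the hinge at the top edge, so the moment about the hinge is M = F × 0.936588 = 25.4779 × 0.936588 = 23.8623 kN·m.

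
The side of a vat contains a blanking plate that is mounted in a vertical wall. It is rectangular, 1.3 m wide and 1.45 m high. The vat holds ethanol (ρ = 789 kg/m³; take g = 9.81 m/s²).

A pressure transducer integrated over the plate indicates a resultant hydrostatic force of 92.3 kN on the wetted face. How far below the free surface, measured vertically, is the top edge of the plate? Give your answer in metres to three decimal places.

γ = ρg = 789 × 9.81 / 1000 = 7.74009 kN/m³.
A = 1.3 × 1.45 = 1.885 m².
From F = γ·h_c·A, the centroid depth is h_c = 92.3/(7.74009 × 1.885) = 6.32622 m.
The centroid lies 1.45/2 = 0.725 m below the top edge, so the top edge sits at h_top = 6.32622 − 0.725 = 5.60122 m below the surface.

d_top ≈ 5.601 m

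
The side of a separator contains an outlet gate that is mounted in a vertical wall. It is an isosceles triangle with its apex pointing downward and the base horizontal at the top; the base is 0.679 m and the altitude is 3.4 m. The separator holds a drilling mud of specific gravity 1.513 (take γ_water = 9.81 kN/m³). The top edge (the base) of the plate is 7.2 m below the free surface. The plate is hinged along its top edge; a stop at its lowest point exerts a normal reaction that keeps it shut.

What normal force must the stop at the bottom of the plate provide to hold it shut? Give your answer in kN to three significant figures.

γ = 1.513 × 9.81 = 14.84253 kN/m³.
With the apex down, the centroid sits h/3 = 3.4/3 = 1.13333 m below the base (the top edge), so the centroid depth is h_c = 7.2 + 1.13333 = 8.33333 m.
A = ½ × 0.679 × 3.4 = 1.1543 m².
Resultant F = γ·h_c·A = 14.84253 × 8.33333 × 1.1543 = 142.773 kN.
I_c = b·h³/36 = 0.679 × 3.4³/36 = 0.741317 m⁴.
Centre of pressure: y_p = y_c + I_c/(y_c·A) = 8.33333 + 0.741317/(8.33333 × 1.1543) = 8.33333 + 0.0770667 = 8.4104 m along the plane.
The resultant acts 1.13333 + 0.0770667 = 1.2104 m (along the plate) below the hinge at the top edge, so the moment about the hinge is M = F × 1.2104 = 142.773 × 1.2104 = 172.812 kN·m.
A normal force at the bottom, 3.4 m from the hinge, must supply this moment: P = 172.812/3.4 = 50.8271 kN.

P ≈ 50.8 kN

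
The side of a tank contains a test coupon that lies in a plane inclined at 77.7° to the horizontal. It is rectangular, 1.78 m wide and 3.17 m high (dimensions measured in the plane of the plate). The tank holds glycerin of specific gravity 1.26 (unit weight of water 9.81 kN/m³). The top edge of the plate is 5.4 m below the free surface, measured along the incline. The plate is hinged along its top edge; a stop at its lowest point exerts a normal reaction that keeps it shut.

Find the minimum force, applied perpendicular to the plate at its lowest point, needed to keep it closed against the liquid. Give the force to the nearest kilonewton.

γ = 1.26 × 9.81 = 12.3606 kN/m³.
Let θ = 77.7° be the plate's angle to the horizontal; measure y along the incline from where the plane meets the free surface. Vertical depth h = y·sinθ with sinθ = 0.977046.
The centroid lies 3.17/2 = 1.585 m below the top edge, so y_c = 5.4 + 1.585 = 6.985 m and h_c = 6.985 × 0.977046 = 6.82467 m.
A = 1.78 × 3.17 = 5.6426 m².
Resultant F = γ·h_c·A = 12.3606 × 6.82467 × 5.6426 = 475.993 kN.
I_c = b·h³/12 = 1.78 × 3.17³/12 = 4.72516 m⁴.
Centre of pressure: y_p = y_c + I_c/(y_c·A) = 6.985 + 4.72516/(6.985 × 5.6426) = 6.985 + 0.119887 = 7.10489 m along the plane.
The resultant acts 1.585 + 0.119887 = 1.70489 m (along the plate) below the hinge at the top edge, so the moment about the hinge is M = F × 1.70489 = 475.993 × 1.70489 = 811.516 kN·m.
A normal force at the bottom, 3.17 m from the hinge, must supply this moment: P = 811.516/3.17 = 255.999 kN.

P ≈ 256 kN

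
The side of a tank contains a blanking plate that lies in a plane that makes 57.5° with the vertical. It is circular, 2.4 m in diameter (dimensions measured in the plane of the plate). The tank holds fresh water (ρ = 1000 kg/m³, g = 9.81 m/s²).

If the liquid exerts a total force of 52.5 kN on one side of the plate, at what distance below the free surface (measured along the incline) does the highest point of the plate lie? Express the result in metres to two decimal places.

y_top ≈ 1.00 m

γ = ρg = 1000 × 9.81 = 9810 N/m³ = 9.81 kN/m³.
A = π(1.2)² = 4.52389 m².
From F = γ·h_c·A, the centroid depth is h_c = 52.5/(9.81 × 4.52389) = 1.18298 m.
The plate makes 57.5° with the vertical, i.e. θ = 90° − 57.5° = 32.5° to the horizontal. Measuring y along the incline from the free-surface line, vertical depth h = y·sinθ with sinθ = 0.537300.
Along the incline, y_c = h_c/sinθ = 1.18298/0.537300 = 2.20171 m.
The centroid is at the centre, 1.2 m below the top of the plate, so the highest point sits at y_top = 2.20171 − 1.2 = 1.00171 m along the incline.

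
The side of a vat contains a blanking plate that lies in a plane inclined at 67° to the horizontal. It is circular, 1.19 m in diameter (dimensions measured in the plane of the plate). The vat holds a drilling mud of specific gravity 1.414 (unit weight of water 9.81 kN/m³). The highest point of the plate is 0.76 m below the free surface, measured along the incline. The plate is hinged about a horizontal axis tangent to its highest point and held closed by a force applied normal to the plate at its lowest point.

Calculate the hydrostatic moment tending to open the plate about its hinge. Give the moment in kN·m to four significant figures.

M ≈ 12.71 kN·m

γ = 1.414 × 9.81 = 13.87134 kN/m³.
Let θ = 67° be the plate's angle to the horizontal; measure y along the incline from where the plane meets the free surface. Vertical depth h = y·sinθ with sinθ = 0.920505.
The centroid is at the centre, 0.595 m below the top of the plate, so y_c = 0.76 + 0.595 = 1.355 m and h_c = 1.355 × 0.920505 = 1.24728 m.
A = π(0.595)² = 1.1122 m².
Resultant F = γ·h_c·A = 13.87134 × 1.24728 × 1.1122 = 19.2427 kN.
I_c = πr⁴/4 = π × 0.595⁴/4 = 0.0984369 m⁴.
Centre of pressure: y_p = y_c + I_c/(y_c·A) = 1.355 + 0.0984369/(1.355 × 1.1122) = 1.355 + 0.0653184 = 1.42032 m along the plane.
The resultant acts 0.595 + 0.0653184 = 0.660318 m (along the plate) below the hinge at the top edge, so the moment about the hinge is M = F × 0.660318 = 19.2427 × 0.660318 = 12.7063 kN·m.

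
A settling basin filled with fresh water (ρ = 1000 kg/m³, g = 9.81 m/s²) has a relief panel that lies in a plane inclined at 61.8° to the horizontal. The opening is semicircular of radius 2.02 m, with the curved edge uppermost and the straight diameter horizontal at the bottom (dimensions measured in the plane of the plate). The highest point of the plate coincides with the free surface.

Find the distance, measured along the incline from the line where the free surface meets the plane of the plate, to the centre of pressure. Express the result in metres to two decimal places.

γ = ρg = 1000 × 9.81 = 9810 N/m³ = 9.81 kN/m³.
Let θ = 61.8° be the plate's angle to the horizontal; measure y along the incline from where the plane meets the free surface. Vertical depth h = y·sinθ with sinθ = 0.881303.
The centroid lies 4r/(3π) = 0.857315 m above the diameter, so r − 4r/(3π) = 2.02 − 0.857315 = 1.16268 m below the topmost point, so y_c = 1.16268 m and h_c = 1.16268 × 0.881303 = 1.02467 m.
A = πr²/2 = π × 2.02²/2 = 6.40948 m².
Resultant F = γ·h_c·A = 9.81 × 1.02467 × 6.40948 = 64.4282 kN.
I_c = (π/8 − 8/(9π))·r⁴ = 0.109757 × 2.02⁴ = 1.82742 m⁴.
Centre of pressure: y_p = y_c + I_c/(y_c·A) = 1.16268 + 1.82742/(1.16268 × 6.40948) = 1.16268 + 0.24522 = 1.4079 m along the plane.

y_p = 1.41 m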